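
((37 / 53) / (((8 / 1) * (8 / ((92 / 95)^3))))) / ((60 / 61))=27460919 / 2726452500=0.01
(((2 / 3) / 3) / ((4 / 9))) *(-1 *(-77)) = 38.50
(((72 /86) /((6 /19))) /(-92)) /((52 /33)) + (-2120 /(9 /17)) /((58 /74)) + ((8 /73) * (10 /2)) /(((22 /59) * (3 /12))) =-110010288222743 /21556869048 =-5103.26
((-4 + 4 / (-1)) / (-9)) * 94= 752 / 9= 83.56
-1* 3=-3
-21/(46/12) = -126/23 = -5.48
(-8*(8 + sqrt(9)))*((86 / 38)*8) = -30272 / 19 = -1593.26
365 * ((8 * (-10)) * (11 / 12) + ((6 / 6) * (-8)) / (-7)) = -553340 / 21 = -26349.52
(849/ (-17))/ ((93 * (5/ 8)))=-2264/ 2635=-0.86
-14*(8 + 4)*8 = -1344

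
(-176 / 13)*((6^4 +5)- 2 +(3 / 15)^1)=-1143296 / 65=-17589.17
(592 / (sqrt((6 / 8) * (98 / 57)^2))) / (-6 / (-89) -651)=-1001072 * sqrt(3) / 2838717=-0.61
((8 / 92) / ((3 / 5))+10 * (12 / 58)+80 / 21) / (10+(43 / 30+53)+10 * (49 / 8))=1687400 / 35208929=0.05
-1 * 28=-28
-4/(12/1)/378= -1/1134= -0.00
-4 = -4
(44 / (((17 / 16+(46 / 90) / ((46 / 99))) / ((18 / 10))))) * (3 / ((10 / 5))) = 9504 / 173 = 54.94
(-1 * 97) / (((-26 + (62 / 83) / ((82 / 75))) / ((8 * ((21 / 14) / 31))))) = 3961092 / 2670743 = 1.48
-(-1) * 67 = 67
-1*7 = -7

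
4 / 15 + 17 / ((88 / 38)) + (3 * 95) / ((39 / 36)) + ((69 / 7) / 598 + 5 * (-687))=-190047799 / 60060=-3164.30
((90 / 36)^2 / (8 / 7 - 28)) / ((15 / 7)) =-0.11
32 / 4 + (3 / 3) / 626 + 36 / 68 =90787 / 10642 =8.53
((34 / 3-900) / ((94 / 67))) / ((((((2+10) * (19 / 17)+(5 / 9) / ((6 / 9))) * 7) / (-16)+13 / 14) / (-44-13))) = -19385488416 / 2847683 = -6807.46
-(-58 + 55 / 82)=4701 / 82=57.33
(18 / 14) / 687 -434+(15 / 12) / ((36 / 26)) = -49986133 / 115416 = -433.10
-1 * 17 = -17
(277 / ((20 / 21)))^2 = 33837489 / 400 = 84593.72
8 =8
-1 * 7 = -7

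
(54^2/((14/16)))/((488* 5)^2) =729/1302350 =0.00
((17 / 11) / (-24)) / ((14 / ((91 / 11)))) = -221 / 5808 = -0.04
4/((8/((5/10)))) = 1/4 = 0.25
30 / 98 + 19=946 / 49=19.31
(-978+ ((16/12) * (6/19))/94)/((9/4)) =-434.66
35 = 35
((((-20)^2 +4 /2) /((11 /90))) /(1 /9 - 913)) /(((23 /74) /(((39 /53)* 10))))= -90359550 /1059311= -85.30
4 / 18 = 2 / 9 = 0.22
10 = 10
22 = 22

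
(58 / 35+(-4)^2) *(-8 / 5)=-4944 / 175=-28.25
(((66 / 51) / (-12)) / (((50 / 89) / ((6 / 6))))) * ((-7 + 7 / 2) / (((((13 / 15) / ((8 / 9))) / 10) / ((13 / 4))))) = 6853 / 306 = 22.40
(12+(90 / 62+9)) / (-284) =-174 / 2201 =-0.08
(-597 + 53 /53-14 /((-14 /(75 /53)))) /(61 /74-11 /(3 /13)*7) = 6995886 /3916223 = 1.79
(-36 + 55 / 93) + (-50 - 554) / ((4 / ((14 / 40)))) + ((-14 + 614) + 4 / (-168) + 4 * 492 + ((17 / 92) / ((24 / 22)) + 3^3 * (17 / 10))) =3025488667 / 1197840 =2525.79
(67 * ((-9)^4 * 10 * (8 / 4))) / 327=2930580 / 109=26886.06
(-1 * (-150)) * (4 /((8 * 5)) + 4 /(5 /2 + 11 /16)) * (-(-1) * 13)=44915 /17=2642.06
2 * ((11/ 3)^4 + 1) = 29444/ 81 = 363.51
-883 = -883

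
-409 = -409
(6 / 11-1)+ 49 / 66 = 19 / 66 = 0.29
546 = 546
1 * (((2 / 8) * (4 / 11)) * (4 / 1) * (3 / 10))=6 / 55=0.11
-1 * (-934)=934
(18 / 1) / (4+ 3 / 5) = 90 / 23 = 3.91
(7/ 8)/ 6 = 7/ 48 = 0.15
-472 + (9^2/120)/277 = -5229733/11080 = -472.00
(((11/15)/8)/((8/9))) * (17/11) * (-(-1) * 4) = 51/80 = 0.64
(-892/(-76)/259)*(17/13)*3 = 0.18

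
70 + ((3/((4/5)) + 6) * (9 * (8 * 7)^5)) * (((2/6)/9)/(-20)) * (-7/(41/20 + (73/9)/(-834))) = 47021902803722/153143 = 307045720.69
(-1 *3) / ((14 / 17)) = -3.64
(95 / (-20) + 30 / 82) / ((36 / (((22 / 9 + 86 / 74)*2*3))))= -863519 / 327672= -2.64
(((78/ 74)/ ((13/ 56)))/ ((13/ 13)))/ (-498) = -28/ 3071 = -0.01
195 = 195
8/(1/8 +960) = 64/7681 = 0.01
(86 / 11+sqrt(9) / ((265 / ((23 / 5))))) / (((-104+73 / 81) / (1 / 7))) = -0.01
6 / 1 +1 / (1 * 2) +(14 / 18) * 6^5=12109 / 2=6054.50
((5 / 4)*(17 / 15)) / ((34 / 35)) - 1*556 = -13309 / 24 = -554.54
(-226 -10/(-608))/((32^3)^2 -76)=-68699/326417491392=-0.00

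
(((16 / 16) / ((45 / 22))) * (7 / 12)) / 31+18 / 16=37973 / 33480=1.13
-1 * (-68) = 68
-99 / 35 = -2.83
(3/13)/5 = 0.05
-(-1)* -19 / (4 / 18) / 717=-57 / 478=-0.12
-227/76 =-2.99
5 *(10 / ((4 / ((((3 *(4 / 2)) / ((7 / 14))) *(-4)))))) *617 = -370200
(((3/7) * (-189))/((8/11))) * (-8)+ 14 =905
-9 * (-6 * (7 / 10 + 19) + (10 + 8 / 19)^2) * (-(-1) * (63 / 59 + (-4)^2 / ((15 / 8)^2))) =1292736621 / 2662375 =485.56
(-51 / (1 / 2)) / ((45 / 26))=-884 / 15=-58.93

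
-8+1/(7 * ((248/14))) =-991/124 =-7.99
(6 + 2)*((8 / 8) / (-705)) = -8 / 705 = -0.01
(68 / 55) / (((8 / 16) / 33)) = 81.60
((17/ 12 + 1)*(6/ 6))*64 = 464/ 3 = 154.67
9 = 9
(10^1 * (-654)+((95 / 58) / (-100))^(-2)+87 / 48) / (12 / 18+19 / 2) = -276.47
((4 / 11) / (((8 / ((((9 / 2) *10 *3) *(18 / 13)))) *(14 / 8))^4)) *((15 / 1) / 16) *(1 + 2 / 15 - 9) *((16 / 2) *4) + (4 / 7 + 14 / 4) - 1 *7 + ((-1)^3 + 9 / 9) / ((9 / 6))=-4114410011366773 / 1508649142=-2727214.63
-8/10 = -4/5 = -0.80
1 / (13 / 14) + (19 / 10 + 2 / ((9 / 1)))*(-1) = -1223 / 1170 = -1.05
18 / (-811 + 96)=-18 / 715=-0.03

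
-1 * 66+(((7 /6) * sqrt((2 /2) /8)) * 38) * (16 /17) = -51.25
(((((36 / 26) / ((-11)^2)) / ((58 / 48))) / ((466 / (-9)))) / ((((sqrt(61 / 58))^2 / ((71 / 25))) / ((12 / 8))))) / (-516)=34506 / 24033827675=0.00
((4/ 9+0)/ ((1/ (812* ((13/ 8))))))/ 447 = 5278/ 4023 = 1.31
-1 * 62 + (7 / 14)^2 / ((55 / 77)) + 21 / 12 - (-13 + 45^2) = -20719 / 10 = -2071.90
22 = 22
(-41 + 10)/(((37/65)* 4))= -2015/148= -13.61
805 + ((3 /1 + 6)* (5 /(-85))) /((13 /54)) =177419 /221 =802.80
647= 647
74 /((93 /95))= 7030 /93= 75.59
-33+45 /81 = -292 /9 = -32.44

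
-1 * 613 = -613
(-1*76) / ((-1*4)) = 19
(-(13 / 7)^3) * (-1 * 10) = 64.05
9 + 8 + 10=27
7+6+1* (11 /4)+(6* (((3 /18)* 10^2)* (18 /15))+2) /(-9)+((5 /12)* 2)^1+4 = 253 /36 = 7.03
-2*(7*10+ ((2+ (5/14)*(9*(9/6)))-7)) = -1955/14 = -139.64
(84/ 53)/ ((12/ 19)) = 133/ 53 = 2.51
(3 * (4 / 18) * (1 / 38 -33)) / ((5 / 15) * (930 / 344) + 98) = -215516 / 969627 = -0.22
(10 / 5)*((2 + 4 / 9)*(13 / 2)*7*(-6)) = -4004 / 3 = -1334.67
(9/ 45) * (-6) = -6/ 5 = -1.20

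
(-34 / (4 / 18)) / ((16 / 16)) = -153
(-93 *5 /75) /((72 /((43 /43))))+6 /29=1261 /10440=0.12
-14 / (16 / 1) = -0.88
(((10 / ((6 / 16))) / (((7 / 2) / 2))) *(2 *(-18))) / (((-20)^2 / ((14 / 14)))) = -48 / 35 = -1.37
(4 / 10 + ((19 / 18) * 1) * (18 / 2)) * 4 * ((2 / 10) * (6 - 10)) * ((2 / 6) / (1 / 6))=-1584 / 25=-63.36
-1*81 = -81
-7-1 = -8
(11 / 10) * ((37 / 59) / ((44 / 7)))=0.11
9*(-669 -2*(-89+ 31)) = -4977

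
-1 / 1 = -1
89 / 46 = 1.93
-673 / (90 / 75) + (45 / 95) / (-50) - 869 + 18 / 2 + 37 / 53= -107256428 / 75525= -1420.14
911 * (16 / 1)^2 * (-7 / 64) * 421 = -10738868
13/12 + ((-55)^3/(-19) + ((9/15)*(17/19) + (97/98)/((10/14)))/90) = 262073683/29925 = 8757.68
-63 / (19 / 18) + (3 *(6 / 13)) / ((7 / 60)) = -82674 / 1729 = -47.82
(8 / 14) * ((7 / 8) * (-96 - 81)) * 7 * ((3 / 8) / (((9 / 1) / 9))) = -3717 / 16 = -232.31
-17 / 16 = -1.06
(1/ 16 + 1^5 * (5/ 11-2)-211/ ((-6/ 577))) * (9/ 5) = 32138859/ 880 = 36521.43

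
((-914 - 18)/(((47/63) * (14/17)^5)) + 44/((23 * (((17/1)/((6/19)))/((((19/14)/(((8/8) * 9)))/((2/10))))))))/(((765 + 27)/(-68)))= 3492508898357/12333725712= 283.17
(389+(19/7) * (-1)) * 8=21632/7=3090.29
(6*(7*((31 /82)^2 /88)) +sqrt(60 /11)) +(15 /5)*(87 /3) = 2*sqrt(165) /11 +25759653 /295856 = 89.40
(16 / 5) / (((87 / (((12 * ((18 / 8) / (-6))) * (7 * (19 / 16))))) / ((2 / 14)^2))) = -57 / 2030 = -0.03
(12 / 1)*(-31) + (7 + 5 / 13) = -4740 / 13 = -364.62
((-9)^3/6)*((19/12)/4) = -1539/32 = -48.09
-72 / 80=-9 / 10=-0.90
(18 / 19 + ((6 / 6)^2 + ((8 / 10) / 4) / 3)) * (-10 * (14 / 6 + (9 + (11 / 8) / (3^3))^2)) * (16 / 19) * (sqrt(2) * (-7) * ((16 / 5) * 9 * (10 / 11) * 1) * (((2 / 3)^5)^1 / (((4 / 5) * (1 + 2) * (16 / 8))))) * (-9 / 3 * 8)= -40433438725120 * sqrt(2) / 234483579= -243861.50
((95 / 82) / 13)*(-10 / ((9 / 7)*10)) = -0.07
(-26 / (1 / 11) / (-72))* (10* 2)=715 / 9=79.44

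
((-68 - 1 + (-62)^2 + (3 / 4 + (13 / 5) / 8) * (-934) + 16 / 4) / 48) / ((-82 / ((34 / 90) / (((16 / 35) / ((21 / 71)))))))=-46230667 / 268277760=-0.17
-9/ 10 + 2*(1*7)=131/ 10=13.10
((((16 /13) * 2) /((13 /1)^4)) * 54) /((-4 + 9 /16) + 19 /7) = -7168 /1113879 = -0.01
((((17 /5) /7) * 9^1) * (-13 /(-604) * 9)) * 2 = 17901 /10570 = 1.69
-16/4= -4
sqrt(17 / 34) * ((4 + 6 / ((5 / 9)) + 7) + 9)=77 * sqrt(2) / 5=21.78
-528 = -528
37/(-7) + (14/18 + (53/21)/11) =-2965/693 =-4.28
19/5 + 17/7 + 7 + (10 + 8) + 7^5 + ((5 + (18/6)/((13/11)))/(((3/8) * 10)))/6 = 16838.56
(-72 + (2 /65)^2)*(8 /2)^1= -1216784 /4225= -288.00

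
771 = 771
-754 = -754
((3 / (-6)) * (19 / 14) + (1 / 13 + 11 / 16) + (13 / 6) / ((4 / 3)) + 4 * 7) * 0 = 0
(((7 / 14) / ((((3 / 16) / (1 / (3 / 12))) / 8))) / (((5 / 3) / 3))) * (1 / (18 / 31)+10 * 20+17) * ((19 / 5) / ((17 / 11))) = 105322624 / 1275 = 82605.98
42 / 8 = 21 / 4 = 5.25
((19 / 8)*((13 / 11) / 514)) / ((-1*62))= -247 / 2804384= -0.00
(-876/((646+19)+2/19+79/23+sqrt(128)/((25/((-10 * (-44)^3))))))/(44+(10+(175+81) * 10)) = 87374446425/57956639069653507636 - 8906458054560 * sqrt(2)/14489159767413376909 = -0.00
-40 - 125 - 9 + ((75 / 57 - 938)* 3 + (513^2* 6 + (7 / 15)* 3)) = 149722978 / 95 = 1576031.35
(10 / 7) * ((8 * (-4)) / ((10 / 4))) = -128 / 7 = -18.29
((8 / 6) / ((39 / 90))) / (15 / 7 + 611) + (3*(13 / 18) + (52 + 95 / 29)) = 57.45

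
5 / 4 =1.25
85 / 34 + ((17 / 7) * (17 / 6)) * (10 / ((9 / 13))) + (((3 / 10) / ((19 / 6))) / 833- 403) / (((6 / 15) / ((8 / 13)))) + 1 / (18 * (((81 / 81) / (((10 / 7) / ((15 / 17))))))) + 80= -4866626459 / 11110554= -438.02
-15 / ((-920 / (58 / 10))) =87 / 920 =0.09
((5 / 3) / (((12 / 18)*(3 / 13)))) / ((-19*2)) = -65 / 228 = -0.29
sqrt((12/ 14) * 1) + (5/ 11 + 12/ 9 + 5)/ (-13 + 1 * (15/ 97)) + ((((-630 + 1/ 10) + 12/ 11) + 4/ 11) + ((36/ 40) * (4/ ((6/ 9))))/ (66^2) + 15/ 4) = -20199068/ 32307 + sqrt(42)/ 7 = -624.30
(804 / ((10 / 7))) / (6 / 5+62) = 1407 / 158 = 8.91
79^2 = 6241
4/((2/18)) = 36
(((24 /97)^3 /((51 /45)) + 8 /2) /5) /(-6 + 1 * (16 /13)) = -404749306 /2404893355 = -0.17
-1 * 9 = -9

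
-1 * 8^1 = -8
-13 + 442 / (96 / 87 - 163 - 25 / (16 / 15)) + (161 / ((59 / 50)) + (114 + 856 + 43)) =1134.06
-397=-397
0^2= 0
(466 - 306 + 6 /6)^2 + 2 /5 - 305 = 128082 /5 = 25616.40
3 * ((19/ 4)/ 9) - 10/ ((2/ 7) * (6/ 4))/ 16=1/ 8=0.12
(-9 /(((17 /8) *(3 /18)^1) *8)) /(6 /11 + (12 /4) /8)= -176 /51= -3.45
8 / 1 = 8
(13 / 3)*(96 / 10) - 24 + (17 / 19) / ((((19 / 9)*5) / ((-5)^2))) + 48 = 67.72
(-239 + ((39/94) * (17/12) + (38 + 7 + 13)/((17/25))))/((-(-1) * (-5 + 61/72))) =677583/18377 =36.87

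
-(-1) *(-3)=-3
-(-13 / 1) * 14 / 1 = 182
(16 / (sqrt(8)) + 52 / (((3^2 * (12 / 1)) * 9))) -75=-18212 / 243 + 4 * sqrt(2)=-69.29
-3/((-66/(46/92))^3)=0.00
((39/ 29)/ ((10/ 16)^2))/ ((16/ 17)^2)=11271/ 2900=3.89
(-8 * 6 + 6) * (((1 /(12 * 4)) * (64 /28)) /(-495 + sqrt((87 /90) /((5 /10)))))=sqrt(435) /1837673 + 7425 /1837673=0.00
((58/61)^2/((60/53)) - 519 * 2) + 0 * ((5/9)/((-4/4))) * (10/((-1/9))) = -57891397/55815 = -1037.20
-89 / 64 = -1.39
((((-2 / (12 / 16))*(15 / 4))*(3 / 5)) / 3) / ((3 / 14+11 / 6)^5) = -8168202 / 147008443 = -0.06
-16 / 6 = -8 / 3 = -2.67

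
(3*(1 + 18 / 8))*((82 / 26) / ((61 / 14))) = 861 / 122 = 7.06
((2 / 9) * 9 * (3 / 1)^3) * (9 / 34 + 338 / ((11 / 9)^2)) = 25162407 / 2057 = 12232.58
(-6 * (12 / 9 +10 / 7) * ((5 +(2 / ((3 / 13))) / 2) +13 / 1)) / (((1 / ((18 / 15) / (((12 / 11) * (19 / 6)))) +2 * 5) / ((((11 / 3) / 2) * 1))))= -470206 / 8925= -52.68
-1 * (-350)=350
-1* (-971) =971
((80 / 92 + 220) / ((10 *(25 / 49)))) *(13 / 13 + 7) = 199136 / 575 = 346.32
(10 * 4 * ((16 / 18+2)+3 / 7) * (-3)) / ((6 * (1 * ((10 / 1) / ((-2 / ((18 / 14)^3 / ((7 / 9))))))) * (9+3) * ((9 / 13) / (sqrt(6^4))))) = 3727724 / 177147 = 21.04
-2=-2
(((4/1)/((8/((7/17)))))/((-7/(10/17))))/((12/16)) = -20/867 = -0.02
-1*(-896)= 896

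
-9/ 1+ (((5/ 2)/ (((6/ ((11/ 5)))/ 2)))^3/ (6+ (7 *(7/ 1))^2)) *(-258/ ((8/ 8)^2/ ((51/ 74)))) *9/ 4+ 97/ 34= -347434307/ 48448096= -7.17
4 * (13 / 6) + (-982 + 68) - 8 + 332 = -1744 / 3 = -581.33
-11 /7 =-1.57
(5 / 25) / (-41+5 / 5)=-1 / 200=-0.00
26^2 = 676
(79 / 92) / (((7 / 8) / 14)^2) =5056 / 23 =219.83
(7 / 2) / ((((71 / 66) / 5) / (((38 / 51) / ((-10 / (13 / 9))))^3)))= -1160330171 / 57215692575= -0.02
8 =8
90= 90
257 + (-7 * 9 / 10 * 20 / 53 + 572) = 43811 / 53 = 826.62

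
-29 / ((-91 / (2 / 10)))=0.06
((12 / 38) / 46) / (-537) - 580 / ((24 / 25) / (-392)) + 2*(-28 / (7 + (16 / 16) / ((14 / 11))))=6057757142677 / 25578921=236826.14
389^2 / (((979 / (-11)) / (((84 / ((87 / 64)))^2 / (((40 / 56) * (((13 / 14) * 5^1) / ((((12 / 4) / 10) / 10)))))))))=-35715978461184 / 608148125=-58729.08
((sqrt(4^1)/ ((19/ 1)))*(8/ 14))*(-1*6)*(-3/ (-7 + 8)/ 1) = 1.08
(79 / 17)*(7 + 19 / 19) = 632 / 17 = 37.18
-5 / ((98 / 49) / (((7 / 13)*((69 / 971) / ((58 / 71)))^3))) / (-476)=587884923495 / 315808584501315776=0.00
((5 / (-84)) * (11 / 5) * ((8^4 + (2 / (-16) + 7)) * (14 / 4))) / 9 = -40117 / 192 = -208.94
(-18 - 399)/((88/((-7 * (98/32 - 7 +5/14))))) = -167217/1408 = -118.76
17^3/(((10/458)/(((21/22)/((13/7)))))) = 165386319/1430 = 115654.77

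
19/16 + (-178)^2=506963/16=31685.19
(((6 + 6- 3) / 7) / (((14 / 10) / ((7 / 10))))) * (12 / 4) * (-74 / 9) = -111 / 7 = -15.86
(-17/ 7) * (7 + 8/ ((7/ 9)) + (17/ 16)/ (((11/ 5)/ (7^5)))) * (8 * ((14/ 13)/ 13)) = -170364837/ 13013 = -13091.90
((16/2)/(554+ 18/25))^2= 2500/12020089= 0.00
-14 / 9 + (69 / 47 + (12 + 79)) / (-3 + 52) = 6872 / 20727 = 0.33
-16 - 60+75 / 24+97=193 / 8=24.12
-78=-78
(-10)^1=-10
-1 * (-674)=674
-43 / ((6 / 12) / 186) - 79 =-16075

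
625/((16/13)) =8125/16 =507.81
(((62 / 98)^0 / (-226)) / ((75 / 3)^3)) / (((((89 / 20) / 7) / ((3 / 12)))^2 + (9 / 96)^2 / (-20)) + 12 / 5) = -100352 / 3141714351875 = -0.00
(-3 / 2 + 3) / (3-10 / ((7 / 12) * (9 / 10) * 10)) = 63 / 46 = 1.37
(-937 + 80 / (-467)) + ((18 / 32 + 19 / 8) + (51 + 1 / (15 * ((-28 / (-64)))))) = -692830363 / 784560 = -883.08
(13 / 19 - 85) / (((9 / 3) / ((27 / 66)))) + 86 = 15571 / 209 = 74.50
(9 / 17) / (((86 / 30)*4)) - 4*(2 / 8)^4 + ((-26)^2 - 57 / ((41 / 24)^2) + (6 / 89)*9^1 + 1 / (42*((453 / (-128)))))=43752572211995429 / 66584411828928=657.10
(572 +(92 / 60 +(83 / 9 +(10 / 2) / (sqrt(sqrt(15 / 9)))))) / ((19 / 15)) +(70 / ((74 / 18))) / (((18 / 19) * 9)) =15 * 3^(1 / 4) * 5^(3 / 4) / 19 +2923499 / 6327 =465.54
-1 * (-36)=36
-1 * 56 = -56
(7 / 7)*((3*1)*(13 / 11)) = 39 / 11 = 3.55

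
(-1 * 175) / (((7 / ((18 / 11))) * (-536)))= 225 / 2948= 0.08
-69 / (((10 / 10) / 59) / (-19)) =77349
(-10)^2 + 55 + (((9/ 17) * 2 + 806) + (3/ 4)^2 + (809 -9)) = 479433/ 272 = 1762.62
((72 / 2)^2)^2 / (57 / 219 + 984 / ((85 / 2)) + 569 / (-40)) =83376138240 / 456103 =182801.12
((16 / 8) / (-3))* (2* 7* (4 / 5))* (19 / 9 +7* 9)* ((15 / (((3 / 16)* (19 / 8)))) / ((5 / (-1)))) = 8400896 / 2565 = 3275.20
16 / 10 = 8 / 5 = 1.60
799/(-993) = -799/993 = -0.80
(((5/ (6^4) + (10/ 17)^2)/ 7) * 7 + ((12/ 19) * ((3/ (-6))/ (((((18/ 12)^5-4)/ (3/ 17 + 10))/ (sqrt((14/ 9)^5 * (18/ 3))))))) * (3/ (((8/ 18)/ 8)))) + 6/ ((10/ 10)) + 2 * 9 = 9120101/ 374544-8680448 * sqrt(21)/ 111435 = -332.62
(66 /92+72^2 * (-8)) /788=-1907679 /36248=-52.63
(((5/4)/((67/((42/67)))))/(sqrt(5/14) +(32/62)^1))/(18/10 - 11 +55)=-607600/418388267 +168175 * sqrt(70)/836776534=0.00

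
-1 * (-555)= 555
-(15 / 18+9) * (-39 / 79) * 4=1534 / 79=19.42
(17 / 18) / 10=17 / 180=0.09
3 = 3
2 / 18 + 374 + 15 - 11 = 3403 / 9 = 378.11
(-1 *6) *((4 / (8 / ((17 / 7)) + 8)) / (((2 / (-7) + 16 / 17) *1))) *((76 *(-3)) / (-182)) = -5491 / 1352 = -4.06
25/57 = 0.44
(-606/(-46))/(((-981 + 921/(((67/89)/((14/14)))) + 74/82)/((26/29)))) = 0.05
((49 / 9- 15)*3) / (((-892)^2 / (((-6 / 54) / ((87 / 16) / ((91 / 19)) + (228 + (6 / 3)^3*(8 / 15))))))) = 39130 / 2281441749939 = 0.00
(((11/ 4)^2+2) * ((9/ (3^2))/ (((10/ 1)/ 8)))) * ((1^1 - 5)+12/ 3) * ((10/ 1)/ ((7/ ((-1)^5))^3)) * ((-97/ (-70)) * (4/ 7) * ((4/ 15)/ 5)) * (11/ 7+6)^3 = 0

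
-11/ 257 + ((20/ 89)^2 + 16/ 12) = 8189795/ 6107091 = 1.34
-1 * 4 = -4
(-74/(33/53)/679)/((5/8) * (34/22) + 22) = -31376/4116777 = -0.01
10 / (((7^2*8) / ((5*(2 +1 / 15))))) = 155 / 588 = 0.26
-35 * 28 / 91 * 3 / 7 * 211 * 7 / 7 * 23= -291180 / 13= -22398.46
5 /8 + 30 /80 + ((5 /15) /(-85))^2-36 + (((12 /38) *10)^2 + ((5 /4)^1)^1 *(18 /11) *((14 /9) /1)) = -5640914779 /258214275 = -21.85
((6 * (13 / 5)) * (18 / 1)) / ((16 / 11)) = 3861 / 20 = 193.05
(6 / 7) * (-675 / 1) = -4050 / 7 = -578.57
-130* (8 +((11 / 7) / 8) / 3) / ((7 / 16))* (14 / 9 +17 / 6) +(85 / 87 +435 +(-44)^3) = -3655087048 / 38367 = -95266.43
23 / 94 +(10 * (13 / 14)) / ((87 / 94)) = 588347 / 57246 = 10.28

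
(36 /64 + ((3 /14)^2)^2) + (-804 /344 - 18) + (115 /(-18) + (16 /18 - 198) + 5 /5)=-183584721 /825944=-222.27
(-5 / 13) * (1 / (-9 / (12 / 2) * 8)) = 5 / 156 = 0.03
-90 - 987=-1077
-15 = -15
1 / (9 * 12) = 1 / 108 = 0.01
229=229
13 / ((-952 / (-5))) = 0.07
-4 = -4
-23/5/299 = -0.02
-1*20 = -20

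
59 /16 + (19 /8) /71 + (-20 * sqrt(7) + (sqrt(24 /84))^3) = -20 * sqrt(7) + 2 * sqrt(14) /49 + 4227 /1136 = -49.04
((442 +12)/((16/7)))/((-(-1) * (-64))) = -1589/512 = -3.10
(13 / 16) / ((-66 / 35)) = -455 / 1056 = -0.43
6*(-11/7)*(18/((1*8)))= -297/14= -21.21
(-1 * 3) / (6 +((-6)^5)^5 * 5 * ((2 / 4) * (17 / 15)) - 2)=3 / 80552482751467487228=0.00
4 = 4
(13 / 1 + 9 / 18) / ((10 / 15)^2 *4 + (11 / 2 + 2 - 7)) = 243 / 41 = 5.93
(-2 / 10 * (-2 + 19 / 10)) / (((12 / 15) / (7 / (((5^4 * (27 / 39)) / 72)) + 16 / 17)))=2797 / 53125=0.05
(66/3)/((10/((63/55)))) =63/25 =2.52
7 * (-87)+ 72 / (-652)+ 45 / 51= -1685400 / 2771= -608.23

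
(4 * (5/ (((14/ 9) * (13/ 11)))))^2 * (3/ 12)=245025/ 8281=29.59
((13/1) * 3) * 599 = 23361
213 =213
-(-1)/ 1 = 1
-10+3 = -7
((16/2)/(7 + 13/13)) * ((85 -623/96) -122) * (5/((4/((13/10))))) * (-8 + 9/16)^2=-768588275/196608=-3909.24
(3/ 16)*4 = 3/ 4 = 0.75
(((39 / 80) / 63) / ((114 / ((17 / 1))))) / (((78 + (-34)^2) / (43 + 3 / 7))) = 221 / 5441940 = 0.00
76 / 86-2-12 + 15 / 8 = -3867 / 344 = -11.24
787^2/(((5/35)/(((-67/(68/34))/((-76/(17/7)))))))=705461291/152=4641192.70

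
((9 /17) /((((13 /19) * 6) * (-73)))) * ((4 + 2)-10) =114 /16133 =0.01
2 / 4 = 0.50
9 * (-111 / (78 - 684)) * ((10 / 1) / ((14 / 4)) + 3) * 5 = 68265 / 1414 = 48.28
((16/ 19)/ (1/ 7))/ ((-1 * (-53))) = 112/ 1007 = 0.11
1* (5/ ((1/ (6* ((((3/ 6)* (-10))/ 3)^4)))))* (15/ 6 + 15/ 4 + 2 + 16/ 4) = 153125/ 54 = 2835.65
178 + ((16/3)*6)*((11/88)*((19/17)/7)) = 21258/119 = 178.64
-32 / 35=-0.91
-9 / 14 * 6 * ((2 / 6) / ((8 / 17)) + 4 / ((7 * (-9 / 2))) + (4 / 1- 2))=-3903 / 392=-9.96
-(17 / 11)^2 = -289 / 121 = -2.39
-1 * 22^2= -484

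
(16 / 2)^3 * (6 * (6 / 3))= 6144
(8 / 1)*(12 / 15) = 32 / 5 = 6.40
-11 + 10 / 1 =-1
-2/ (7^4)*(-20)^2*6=-4800/ 2401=-2.00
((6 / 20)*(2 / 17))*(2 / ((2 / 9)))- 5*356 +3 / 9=-453734 / 255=-1779.35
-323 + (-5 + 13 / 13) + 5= -322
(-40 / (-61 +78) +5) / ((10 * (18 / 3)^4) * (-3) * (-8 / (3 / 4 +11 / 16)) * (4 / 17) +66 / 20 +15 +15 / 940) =108100 / 2079877583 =0.00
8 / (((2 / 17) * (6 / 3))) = 34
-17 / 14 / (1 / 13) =-221 / 14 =-15.79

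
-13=-13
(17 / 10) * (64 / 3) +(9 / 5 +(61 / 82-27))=14527 / 1230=11.81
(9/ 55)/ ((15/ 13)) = 0.14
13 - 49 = -36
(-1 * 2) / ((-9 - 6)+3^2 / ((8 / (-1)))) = 16 / 129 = 0.12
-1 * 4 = -4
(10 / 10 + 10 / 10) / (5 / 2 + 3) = 4 / 11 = 0.36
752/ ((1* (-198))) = -376/ 99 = -3.80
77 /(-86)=-0.90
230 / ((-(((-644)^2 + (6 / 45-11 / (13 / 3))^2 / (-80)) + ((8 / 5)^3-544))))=-699660000 / 1259984304071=-0.00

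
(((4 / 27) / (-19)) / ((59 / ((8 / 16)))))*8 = -16 / 30267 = -0.00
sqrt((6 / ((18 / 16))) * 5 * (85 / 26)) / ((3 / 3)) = 10 * sqrt(1326) / 39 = 9.34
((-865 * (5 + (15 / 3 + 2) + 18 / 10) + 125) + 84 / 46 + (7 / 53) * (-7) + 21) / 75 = -958142 / 6095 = -157.20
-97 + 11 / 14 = -1347 / 14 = -96.21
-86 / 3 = -28.67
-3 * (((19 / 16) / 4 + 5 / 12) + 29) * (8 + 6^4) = -929915 / 8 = -116239.38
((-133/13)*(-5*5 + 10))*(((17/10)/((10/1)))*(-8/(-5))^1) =13566/325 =41.74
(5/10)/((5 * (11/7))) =7/110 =0.06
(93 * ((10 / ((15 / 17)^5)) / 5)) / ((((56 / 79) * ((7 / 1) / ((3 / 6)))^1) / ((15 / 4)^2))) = 3477229793 / 7056000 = 492.80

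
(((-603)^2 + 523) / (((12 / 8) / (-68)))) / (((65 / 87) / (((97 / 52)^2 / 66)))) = -422269042021 / 362505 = -1164864.05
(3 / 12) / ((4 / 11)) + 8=139 / 16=8.69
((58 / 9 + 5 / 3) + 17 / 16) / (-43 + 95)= 1321 / 7488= 0.18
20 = 20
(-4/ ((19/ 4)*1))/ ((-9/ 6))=32/ 57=0.56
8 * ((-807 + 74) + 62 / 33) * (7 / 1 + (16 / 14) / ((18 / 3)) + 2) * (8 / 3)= -298016704 / 2079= -143346.18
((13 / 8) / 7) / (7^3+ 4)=13 / 19432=0.00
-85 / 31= -2.74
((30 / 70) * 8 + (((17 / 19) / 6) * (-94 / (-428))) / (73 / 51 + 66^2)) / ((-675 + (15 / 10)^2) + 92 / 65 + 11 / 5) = -80548157027 / 15720087225815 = -0.01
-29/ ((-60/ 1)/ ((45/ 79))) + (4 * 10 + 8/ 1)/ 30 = 2963/ 1580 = 1.88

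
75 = 75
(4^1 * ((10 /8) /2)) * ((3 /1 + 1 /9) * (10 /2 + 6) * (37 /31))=28490 /279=102.11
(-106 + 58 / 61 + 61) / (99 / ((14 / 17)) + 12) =-37618 / 112911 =-0.33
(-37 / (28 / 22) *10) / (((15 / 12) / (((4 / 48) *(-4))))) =1628 / 21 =77.52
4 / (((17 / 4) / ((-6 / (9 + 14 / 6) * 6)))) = -864 / 289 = -2.99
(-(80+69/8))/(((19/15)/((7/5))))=-14889/152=-97.95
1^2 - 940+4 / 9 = -8447 / 9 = -938.56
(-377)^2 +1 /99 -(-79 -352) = 14113441 /99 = 142560.01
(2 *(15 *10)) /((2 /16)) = 2400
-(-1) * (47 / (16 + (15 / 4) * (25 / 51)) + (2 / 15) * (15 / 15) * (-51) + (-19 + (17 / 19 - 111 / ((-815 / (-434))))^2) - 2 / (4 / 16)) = 976635970476648 / 290859477925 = 3357.76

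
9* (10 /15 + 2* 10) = 186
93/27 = 3.44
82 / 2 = 41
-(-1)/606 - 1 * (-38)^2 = -875063/606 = -1444.00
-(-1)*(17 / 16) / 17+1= 17 / 16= 1.06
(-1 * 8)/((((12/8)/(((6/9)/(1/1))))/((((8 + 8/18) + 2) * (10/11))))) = -30080/891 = -33.76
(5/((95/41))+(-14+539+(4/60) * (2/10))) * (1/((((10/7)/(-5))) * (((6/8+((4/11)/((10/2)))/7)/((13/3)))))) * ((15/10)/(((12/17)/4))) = -89376.76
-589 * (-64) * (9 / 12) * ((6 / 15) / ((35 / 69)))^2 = 538411968 / 30625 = 17580.80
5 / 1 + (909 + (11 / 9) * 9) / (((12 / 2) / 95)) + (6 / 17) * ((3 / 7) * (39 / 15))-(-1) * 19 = 26045042 / 1785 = 14591.06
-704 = -704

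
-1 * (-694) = 694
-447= -447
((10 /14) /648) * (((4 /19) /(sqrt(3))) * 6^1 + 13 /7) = 5 * sqrt(3) /10773 + 65 /31752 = 0.00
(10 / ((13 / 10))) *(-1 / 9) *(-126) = 107.69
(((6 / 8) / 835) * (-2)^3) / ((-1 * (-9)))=-2 / 2505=-0.00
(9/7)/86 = 9/602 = 0.01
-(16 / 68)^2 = -16 / 289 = -0.06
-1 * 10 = -10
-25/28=-0.89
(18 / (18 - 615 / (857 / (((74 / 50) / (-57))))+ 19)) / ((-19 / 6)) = -38565 / 251156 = -0.15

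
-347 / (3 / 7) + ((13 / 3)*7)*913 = 80654 / 3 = 26884.67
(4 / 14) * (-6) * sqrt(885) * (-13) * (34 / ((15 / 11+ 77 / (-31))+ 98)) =150722 * sqrt(885) / 19271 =232.67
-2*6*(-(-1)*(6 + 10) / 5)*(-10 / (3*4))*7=224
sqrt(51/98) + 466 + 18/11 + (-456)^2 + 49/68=sqrt(102)/14 + 155886459/748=208405.08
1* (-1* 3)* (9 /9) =-3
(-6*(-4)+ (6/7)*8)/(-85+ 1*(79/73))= -2628/7147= -0.37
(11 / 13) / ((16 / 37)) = 407 / 208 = 1.96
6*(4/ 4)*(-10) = -60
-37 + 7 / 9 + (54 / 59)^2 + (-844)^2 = 22315665982 / 31329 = 712300.62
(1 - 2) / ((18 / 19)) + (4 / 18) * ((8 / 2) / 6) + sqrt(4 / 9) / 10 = -227 / 270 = -0.84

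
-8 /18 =-4 /9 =-0.44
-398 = -398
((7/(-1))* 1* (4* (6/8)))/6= -7/2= -3.50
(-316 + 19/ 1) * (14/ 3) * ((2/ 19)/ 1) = -145.89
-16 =-16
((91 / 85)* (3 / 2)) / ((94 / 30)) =819 / 1598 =0.51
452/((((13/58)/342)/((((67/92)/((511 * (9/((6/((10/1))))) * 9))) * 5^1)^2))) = 279498607/145454058477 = 0.00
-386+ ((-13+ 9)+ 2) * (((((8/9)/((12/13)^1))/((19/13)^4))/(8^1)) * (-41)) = -383.84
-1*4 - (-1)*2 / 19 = -74 / 19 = -3.89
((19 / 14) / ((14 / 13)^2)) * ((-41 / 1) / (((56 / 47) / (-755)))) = 4671635735 / 153664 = 30401.63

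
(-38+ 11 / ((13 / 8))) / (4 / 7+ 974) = -1421 / 44343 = -0.03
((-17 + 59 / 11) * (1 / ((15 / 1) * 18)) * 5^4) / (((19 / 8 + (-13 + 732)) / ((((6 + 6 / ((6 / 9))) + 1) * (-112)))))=66.91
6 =6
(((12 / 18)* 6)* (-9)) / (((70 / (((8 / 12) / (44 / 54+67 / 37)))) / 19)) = -227772 / 91805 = -2.48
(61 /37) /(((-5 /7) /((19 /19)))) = -427 /185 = -2.31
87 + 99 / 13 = 1230 / 13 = 94.62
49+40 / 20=51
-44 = -44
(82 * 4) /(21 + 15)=82 /9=9.11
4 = 4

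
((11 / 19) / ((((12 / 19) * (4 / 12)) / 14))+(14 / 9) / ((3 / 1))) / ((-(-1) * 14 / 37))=11137 / 108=103.12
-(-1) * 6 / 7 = 6 / 7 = 0.86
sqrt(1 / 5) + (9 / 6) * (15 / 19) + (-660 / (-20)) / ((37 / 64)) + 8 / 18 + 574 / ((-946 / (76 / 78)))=58.57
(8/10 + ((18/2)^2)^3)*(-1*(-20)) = 10628836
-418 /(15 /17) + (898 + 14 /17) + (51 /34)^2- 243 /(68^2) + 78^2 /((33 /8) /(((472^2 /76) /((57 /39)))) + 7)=3646328258853431 /2813144565360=1296.18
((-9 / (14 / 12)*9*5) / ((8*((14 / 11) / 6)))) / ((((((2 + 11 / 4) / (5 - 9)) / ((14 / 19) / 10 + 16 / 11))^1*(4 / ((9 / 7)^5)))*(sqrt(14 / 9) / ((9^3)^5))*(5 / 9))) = 382161028781296194755362551*sqrt(14) / 20810931610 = 68709833037439198.13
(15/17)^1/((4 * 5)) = 3/68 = 0.04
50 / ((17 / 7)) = 350 / 17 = 20.59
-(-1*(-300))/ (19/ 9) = -2700/ 19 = -142.11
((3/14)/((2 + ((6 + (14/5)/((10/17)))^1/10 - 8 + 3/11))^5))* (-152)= 35859011718750000000/2396737851390023714657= 0.01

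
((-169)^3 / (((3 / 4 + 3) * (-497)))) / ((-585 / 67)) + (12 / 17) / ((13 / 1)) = -21986916104 / 74139975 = -296.56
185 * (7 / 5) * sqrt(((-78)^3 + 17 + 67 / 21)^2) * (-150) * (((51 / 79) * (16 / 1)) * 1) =-15043417612800 / 79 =-190423007756.96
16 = 16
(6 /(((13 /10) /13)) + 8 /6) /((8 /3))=23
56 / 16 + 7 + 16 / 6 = 79 / 6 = 13.17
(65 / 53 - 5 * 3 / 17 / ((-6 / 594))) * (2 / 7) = 159620 / 6307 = 25.31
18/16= 9/8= 1.12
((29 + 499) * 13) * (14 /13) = 7392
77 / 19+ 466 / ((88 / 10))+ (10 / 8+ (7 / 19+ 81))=116727 / 836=139.63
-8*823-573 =-7157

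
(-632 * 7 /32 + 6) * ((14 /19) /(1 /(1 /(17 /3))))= -11109 /646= -17.20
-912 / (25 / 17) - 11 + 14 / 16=-126057 / 200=-630.28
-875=-875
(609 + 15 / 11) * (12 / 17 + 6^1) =765396 / 187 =4093.03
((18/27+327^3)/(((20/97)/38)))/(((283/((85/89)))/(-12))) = -6573077808362/25187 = -260971048.89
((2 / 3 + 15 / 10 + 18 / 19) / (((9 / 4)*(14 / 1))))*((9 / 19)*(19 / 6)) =355 / 2394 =0.15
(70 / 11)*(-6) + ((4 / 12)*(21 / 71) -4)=-42.08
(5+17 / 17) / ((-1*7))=-6 / 7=-0.86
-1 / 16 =-0.06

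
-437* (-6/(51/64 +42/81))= 4530816/2273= 1993.32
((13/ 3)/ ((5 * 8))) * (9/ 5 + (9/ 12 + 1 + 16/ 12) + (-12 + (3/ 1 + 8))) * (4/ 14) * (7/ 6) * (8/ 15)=3029/ 40500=0.07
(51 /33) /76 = 17 /836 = 0.02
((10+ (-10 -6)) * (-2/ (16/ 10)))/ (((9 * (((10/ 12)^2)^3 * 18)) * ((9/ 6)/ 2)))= 576/ 3125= 0.18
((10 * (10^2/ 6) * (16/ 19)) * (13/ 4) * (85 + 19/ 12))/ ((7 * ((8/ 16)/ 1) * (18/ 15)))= 33767500/ 3591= 9403.37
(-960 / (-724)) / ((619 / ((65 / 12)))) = 1300 / 112039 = 0.01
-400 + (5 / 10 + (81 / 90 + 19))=-1898 / 5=-379.60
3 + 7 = 10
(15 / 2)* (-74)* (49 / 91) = -3885 / 13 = -298.85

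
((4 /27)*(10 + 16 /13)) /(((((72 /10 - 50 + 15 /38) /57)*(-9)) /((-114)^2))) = 3044298560 /942669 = 3229.45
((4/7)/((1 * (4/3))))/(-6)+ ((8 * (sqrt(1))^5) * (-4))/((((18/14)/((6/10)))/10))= -6275/42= -149.40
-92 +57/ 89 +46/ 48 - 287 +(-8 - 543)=-1983065/ 2136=-928.40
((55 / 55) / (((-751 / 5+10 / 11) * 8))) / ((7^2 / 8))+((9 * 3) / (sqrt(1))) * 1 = 10863098 / 402339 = 27.00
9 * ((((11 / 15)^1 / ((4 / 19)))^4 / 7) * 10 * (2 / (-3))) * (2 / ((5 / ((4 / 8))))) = -1908029761 / 7560000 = -252.38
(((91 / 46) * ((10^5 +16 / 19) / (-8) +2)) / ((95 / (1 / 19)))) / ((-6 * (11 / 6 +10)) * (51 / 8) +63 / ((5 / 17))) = 86436896 / 1504528509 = 0.06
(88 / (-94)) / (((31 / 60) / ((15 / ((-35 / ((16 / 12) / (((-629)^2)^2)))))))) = 10560 / 1596467837185319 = 0.00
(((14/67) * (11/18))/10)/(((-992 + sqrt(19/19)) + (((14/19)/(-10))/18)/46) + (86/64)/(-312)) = -55991936/4345378907803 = -0.00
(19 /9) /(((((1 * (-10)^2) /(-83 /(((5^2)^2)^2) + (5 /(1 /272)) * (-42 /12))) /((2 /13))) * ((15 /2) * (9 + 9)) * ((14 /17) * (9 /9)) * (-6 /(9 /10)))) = 600578151809 /28792968750000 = 0.02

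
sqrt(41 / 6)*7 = 7*sqrt(246) / 6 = 18.30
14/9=1.56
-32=-32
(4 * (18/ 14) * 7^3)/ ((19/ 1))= 1764/ 19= 92.84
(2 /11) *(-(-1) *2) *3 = 12 /11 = 1.09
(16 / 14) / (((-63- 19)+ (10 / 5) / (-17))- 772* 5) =-17 / 58639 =-0.00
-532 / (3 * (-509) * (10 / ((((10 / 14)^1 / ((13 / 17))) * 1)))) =646 / 19851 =0.03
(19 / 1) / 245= 19 / 245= 0.08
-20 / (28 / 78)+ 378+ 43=2557 / 7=365.29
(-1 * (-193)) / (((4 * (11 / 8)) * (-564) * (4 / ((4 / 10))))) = -193 / 31020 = -0.01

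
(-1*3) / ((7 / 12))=-36 / 7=-5.14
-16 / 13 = -1.23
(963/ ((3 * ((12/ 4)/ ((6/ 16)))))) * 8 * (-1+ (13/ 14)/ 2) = -4815/ 28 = -171.96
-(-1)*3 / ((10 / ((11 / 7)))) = 33 / 70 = 0.47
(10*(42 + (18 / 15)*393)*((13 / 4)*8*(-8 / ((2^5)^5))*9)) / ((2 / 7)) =-262899 / 262144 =-1.00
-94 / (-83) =94 / 83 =1.13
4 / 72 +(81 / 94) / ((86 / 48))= 19517 / 36378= 0.54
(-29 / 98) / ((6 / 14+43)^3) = -0.00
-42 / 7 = -6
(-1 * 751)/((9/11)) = -8261/9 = -917.89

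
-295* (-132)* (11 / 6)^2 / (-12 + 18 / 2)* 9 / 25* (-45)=706761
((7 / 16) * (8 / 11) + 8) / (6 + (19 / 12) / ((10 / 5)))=2196 / 1793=1.22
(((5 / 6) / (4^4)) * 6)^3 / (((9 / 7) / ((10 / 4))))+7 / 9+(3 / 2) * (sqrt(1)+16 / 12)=430616669 / 100663296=4.28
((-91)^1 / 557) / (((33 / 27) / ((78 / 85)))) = -63882 / 520795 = -0.12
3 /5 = 0.60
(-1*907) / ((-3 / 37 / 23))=771857 / 3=257285.67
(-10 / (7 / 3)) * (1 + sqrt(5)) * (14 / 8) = -15 * sqrt(5) / 2- 15 / 2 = -24.27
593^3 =208527857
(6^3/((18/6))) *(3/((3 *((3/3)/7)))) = 504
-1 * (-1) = 1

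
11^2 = 121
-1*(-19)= 19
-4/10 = -2/5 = -0.40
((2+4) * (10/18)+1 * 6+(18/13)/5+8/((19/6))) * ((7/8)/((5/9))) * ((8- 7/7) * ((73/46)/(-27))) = -7.86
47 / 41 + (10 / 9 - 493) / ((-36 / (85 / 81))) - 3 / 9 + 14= 31366951 / 1076004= 29.15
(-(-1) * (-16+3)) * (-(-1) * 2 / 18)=-1.44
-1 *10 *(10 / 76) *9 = -225 / 19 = -11.84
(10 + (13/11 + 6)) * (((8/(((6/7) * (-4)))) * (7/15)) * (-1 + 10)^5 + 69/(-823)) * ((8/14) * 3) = -85725796608/45265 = -1893864.94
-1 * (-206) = 206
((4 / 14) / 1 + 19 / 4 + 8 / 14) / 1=157 / 28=5.61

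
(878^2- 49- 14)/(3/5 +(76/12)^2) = 34686945/1832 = 18933.92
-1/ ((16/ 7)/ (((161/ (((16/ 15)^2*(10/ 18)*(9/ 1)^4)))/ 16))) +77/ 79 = 408302867/ 419364864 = 0.97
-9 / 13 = -0.69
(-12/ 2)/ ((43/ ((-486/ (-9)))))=-324/ 43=-7.53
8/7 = 1.14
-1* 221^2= -48841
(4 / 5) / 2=0.40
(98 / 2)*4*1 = 196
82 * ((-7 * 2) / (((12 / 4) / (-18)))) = 6888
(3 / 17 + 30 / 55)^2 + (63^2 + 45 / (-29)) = 3967.97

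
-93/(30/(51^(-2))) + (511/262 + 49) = 86799842/1703655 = 50.95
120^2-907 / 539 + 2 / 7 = 7760847 / 539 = 14398.60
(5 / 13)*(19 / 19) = 5 / 13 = 0.38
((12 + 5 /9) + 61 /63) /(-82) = -142 /861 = -0.16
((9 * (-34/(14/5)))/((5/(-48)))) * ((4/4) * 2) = 14688/7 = 2098.29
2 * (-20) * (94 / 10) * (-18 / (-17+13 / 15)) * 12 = -609120 / 121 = -5034.05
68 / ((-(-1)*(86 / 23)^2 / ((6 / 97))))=53958 / 179353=0.30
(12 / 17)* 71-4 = 784 / 17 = 46.12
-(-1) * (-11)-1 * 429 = -440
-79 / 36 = -2.19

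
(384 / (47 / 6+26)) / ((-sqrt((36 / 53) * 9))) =-128 * sqrt(53) / 203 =-4.59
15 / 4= 3.75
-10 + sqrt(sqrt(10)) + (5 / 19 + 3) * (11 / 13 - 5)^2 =48.08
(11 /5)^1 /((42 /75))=55 /14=3.93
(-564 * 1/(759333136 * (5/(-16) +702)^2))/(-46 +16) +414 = 12382551994106396134/29909545879484045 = 414.00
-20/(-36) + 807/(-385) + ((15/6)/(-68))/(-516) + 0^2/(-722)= -124860721/81053280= -1.54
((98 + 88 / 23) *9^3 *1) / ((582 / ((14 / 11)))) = 162.33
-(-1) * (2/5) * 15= 6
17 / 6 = 2.83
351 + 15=366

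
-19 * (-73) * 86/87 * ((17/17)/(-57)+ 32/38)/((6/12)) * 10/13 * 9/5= 3130.67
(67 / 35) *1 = 67 / 35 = 1.91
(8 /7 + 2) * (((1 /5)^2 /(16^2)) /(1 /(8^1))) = 11 /2800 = 0.00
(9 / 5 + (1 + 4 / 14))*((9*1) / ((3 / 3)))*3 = 2916 / 35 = 83.31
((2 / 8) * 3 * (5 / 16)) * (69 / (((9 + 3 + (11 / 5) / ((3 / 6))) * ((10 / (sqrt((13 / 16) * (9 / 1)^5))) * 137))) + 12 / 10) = 251505 * sqrt(13) / 5751808 + 9 / 32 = 0.44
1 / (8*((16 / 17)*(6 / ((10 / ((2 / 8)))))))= 85 / 96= 0.89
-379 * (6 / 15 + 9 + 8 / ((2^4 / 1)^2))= -571911 / 160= -3574.44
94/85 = 1.11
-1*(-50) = 50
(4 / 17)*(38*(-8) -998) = -5208 / 17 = -306.35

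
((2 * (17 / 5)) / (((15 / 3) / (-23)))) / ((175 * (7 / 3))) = -2346 / 30625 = -0.08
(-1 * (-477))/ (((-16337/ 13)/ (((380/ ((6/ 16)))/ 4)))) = -1570920/ 16337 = -96.16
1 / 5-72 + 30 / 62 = -11054 / 155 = -71.32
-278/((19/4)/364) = -404768/19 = -21303.58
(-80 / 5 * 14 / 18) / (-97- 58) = 112 / 1395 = 0.08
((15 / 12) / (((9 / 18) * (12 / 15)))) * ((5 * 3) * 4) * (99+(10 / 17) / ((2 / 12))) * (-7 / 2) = -4575375 / 68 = -67284.93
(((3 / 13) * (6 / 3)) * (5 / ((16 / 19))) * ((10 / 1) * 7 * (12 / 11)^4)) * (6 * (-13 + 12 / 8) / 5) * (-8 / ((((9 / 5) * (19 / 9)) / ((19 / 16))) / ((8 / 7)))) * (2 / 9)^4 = 44748800 / 1712997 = 26.12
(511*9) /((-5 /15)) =-13797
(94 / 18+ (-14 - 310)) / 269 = -2869 / 2421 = -1.19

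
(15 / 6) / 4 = 5 / 8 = 0.62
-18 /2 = -9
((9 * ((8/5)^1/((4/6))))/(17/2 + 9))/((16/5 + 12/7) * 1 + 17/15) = 648/3175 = 0.20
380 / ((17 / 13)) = 290.59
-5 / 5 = -1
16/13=1.23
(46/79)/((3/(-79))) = -46/3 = -15.33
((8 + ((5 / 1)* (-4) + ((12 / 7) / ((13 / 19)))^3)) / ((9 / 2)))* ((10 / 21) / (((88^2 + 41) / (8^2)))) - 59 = -59.00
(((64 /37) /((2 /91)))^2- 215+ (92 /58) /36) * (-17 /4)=-72637854745 /2858472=-25411.43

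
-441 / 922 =-0.48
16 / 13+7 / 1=107 / 13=8.23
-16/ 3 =-5.33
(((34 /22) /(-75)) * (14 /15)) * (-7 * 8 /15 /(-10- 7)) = -0.00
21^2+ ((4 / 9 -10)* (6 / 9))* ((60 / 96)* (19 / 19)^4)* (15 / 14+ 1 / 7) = 329741 / 756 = 436.17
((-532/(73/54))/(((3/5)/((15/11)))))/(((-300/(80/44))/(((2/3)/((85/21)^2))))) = 2815344/12763685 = 0.22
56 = 56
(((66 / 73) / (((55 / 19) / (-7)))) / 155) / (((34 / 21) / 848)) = -7.39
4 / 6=2 / 3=0.67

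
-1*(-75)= 75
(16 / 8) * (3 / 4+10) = 43 / 2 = 21.50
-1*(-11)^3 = 1331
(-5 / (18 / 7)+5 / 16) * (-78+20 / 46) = 52405 / 414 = 126.58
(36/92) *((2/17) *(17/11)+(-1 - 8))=-873/253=-3.45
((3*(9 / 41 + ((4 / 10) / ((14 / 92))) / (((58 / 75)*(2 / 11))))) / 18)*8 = 209896 / 8323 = 25.22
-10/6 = -5/3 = -1.67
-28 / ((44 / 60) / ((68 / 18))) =-4760 / 33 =-144.24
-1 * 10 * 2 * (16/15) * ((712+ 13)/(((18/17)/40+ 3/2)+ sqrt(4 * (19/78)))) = -106440672000/6112279+ 5363840000 * sqrt(1482)/18336837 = -6153.27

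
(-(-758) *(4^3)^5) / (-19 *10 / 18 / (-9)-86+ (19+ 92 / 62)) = -1021846807904256 / 80783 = -12649280268.18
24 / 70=12 / 35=0.34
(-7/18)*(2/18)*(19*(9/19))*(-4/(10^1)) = 0.16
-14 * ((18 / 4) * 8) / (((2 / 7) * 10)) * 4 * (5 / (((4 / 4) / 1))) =-3528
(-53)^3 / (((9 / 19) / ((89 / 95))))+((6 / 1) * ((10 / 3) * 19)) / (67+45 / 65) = -582991217 / 1980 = -294440.01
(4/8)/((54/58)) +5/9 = 1.09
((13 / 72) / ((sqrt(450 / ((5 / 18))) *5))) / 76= 13 *sqrt(5) / 2462400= 0.00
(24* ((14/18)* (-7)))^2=153664/9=17073.78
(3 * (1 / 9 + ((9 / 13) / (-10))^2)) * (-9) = -52887 / 16900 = -3.13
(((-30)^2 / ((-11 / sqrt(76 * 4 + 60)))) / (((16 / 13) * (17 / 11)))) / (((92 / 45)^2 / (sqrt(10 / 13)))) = -5923125 * sqrt(70) / 287776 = -172.20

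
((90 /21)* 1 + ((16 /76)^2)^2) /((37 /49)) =27379954 /4821877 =5.68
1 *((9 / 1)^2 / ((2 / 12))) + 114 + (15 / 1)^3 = 3975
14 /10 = 1.40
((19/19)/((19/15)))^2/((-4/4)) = -225/361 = -0.62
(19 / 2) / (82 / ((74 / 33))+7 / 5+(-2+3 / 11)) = 38665 / 147498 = 0.26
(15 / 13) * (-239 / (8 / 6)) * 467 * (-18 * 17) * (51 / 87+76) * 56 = 47788710944940 / 377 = 126760506485.25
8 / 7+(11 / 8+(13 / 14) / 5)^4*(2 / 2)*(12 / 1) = 111163636883 / 1536640000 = 72.34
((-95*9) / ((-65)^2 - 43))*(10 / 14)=-1425 / 9758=-0.15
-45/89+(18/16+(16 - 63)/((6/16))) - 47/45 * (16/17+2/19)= -1301965537/10348920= -125.81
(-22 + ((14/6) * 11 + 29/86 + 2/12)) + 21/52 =30685/6708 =4.57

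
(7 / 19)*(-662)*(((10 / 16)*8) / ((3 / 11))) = -254870 / 57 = -4471.40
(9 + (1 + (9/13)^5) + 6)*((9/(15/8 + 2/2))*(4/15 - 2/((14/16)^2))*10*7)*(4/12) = -165496745408/59778173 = -2768.51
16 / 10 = 8 / 5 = 1.60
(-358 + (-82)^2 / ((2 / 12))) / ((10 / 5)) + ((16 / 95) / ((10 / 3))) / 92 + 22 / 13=19994.69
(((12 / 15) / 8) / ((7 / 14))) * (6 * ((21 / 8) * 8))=25.20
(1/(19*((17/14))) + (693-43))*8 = 1679712/323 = 5200.35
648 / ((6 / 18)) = 1944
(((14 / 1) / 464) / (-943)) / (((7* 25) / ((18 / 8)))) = -9 / 21877600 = -0.00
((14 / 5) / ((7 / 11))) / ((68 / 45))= 99 / 34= 2.91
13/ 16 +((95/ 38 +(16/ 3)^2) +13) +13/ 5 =34097/ 720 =47.36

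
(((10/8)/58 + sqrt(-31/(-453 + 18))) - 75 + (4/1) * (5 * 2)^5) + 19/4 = sqrt(13485)/435 + 92783707/232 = 399930.04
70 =70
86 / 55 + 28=1626 / 55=29.56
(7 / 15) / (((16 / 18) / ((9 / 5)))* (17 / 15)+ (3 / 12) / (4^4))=0.83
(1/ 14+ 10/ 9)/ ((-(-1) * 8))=149/ 1008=0.15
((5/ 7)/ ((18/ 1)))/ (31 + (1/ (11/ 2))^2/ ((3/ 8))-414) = -0.00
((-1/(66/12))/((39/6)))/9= -0.00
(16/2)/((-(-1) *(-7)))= -1.14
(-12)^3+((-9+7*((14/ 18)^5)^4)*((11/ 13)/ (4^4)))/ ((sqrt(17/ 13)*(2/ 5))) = -1728 -2993662189854299568055*sqrt(221)/ 687832081011604803845376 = -1728.06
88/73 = 1.21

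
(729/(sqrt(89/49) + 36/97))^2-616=179263.35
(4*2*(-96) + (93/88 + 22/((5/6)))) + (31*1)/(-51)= -16631429/22440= -741.15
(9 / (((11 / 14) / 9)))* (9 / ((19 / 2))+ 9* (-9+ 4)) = -949158 / 209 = -4541.43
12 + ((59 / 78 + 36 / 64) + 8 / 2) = 10807 / 624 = 17.32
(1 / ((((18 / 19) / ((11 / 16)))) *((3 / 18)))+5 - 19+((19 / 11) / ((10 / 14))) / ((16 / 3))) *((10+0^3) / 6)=-6067 / 396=-15.32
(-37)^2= 1369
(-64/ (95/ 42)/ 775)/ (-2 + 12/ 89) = 119616/ 6110875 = 0.02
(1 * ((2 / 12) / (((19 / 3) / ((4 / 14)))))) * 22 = 22 / 133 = 0.17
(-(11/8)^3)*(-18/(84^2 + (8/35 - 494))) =419265/58797568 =0.01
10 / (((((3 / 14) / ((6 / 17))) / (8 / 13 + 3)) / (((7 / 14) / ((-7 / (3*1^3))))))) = -2820 / 221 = -12.76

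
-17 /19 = -0.89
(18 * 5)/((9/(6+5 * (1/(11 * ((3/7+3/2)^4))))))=60.33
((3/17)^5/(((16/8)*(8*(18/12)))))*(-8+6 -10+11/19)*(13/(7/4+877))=-228501/189650299490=-0.00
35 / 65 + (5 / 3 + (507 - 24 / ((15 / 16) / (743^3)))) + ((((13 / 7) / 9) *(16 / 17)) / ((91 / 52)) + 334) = -5116903647752101 / 487305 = -10500412775.88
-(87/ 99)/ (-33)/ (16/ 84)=203/ 1452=0.14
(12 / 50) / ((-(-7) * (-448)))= -3 / 39200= -0.00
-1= -1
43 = 43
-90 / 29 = -3.10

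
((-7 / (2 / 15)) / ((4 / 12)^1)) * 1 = -315 / 2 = -157.50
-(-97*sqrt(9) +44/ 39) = 11305/ 39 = 289.87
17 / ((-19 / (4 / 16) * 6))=-17 / 456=-0.04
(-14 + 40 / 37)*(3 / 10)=-717 / 185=-3.88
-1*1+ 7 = 6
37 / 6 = 6.17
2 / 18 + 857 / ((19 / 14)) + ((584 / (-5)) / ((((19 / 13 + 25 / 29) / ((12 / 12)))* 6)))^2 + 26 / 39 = 27026326 / 38475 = 702.44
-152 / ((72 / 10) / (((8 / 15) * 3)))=-304 / 9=-33.78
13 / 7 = 1.86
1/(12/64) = 5.33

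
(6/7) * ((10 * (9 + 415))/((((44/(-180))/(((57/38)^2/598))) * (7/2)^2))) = -5151600/1128127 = -4.57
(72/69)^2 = 576/529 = 1.09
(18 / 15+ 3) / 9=7 / 15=0.47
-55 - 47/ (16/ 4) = -267/ 4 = -66.75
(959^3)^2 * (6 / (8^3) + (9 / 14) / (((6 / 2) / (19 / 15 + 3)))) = 922008008029067386511 / 1280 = 720318756272708895.71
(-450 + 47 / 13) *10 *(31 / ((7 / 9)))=-2312910 / 13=-177916.15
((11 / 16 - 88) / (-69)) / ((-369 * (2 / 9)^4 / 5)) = -1697355 / 241408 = -7.03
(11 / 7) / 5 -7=-234 / 35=-6.69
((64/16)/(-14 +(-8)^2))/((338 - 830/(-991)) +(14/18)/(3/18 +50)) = 127839/541482925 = 0.00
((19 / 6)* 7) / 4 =133 / 24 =5.54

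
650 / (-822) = -325 / 411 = -0.79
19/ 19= 1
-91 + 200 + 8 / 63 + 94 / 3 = 8849 / 63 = 140.46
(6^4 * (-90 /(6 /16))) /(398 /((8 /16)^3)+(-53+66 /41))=-12752640 /128437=-99.29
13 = 13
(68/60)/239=17/3585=0.00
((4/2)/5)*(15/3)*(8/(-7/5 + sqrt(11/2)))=1120/177 + 400*sqrt(22)/177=16.93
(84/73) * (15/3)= 420/73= 5.75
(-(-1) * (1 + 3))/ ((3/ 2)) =8/ 3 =2.67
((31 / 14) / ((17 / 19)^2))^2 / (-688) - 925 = -10418067060881 / 11262639808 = -925.01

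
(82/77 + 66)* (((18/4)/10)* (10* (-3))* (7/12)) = -11619/22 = -528.14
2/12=1/6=0.17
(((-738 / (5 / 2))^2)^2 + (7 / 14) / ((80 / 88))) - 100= 18984773302479 / 2500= 7593909320.99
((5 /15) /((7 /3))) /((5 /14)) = 2 /5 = 0.40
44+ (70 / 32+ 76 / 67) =50729 / 1072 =47.32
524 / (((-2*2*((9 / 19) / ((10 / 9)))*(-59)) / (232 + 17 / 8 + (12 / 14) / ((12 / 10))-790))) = -2891.39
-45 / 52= -0.87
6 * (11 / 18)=11 / 3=3.67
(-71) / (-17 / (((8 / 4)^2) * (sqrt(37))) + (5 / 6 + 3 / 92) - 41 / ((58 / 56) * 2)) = 796342194111 / 211999404631 - 4832829207 * sqrt(37) / 211999404631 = 3.62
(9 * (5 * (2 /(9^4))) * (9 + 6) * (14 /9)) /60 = 35 /6561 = 0.01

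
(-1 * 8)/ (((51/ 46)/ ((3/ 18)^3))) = -46/ 1377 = -0.03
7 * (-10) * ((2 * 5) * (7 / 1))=-4900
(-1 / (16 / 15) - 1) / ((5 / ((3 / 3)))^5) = -31 / 50000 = -0.00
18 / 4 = 9 / 2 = 4.50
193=193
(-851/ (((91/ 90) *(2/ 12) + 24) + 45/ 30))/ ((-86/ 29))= 6663330/ 596023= 11.18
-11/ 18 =-0.61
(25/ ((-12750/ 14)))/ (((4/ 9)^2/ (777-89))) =-8127/ 85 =-95.61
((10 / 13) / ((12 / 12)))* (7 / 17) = 70 / 221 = 0.32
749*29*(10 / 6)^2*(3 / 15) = 12067.22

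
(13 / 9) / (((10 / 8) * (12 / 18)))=26 / 15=1.73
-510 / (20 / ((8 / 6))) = -34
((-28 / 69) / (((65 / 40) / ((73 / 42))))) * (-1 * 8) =9344 / 2691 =3.47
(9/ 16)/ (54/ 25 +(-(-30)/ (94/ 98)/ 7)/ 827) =2915175/ 11222272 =0.26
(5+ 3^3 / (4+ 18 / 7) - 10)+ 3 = 2.11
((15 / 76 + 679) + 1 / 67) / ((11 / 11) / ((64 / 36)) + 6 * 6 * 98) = 13834196 / 71869761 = 0.19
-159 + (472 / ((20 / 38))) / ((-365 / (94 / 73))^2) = -564375419251 / 3549780125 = -158.99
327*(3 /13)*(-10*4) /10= -3924 /13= -301.85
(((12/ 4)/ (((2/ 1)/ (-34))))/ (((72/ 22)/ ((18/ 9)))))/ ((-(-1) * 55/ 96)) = -272/ 5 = -54.40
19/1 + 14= 33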